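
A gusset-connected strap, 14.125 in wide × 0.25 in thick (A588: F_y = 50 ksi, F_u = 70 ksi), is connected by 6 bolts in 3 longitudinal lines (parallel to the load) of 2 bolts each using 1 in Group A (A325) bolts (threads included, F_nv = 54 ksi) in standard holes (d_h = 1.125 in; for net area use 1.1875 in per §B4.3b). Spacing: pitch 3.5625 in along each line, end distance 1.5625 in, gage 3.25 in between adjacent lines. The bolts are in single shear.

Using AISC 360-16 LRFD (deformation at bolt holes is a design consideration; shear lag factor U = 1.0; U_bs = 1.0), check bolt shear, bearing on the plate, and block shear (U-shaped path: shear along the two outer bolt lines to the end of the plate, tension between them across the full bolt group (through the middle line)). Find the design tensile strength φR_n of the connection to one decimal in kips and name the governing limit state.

Bolt shear: A_b = π(1)²/4 = 0.7854 in². φR_n = 0.75 × 54 × 0.7854 × 6 × 1 = 190.9 kips.
Bearing (0.25 in plate, F_u = 70 ksi): end bolts L_c = 1.5625 − 1.125/2 = 1, R_n = min(1.2×1×0.25×70, 2.4×1×0.25×70) = 21 kips/bolt; interior L_c = 3.5625 − 1.125 = 2.4375, R_n = 42 kips/bolt. φR_n = 0.75 × (3×21 + 3×42) = 141.8 kips.
Block shear: shear path 2×[1.5625+1×3.5625] = 2×5.125 in, A_gv = 2.5625, A_nv = 2×(5.125 − 1.5×1.1875)×0.25 = 1.6719 in²; tension across gage: (6.5 − 2×1.1875)×0.25 = 1.0313 in². R_n = min(0.6×70×1.6719, 0.6×50×2.5625) + 1.0×70×1.0313 = min(70.22, 76.875) + 72.191 = 142.41 kips. φR_n = 0.75 × 142.41 = 106.8 kips.
Governing: min(190.9, 141.8, 106.8) = 106.8 kips → block shear.

106.8 kips (block shear governs)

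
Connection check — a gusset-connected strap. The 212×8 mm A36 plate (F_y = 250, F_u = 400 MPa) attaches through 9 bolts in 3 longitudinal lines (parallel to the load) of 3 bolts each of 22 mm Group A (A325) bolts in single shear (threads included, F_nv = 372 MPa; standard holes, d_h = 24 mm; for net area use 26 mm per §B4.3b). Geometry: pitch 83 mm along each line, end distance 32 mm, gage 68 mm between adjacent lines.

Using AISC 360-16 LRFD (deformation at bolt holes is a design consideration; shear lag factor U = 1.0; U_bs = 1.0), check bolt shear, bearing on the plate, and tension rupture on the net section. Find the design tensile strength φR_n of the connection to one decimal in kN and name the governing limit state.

Bolt shear: A_b = π(22)²/4 = 380.13 mm². φR_n = 0.75 × 372 × 380.13 × 9 × 1 = 954.5 kN.
Bearing (8 mm plate, F_u = 400 MPa): end bolts L_c = 32 − 24/2 = 20, R_n = min(1.2×20×8×400, 2.4×22×8×400) = 76.8 kN/bolt; interior L_c = 83 − 24 = 59, R_n = 168.96 kN/bolt. φR_n = 0.75 × (3×76.8 + 6×168.96) = 933.1 kN.
Tension rupture (net): A_n = (212 − 3×26)×8 = 1072 mm² (U = 1.0, A_e = A_n). φR_n = 0.75 × 400 × 1072 = 321.6 kN.
Governing: min(954.5, 933.1, 321.6) = 321.6 kN → net-section rupture.

321.6 kN (net-section rupture governs)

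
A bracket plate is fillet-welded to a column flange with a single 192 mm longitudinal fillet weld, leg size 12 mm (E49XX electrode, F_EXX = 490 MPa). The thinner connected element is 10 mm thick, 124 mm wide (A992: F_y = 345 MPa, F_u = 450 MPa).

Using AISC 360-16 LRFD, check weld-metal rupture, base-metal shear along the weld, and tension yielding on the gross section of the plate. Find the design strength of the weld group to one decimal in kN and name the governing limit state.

359.2 kN (weld metal governs)

Weld metal: throat = 0.707×12 = 8.484 mm, L = 192 mm. φR_n = 0.75 × 0.6 × 490 × 8.484 × 192 = 359.2 kN.
Base metal shear (10 mm plate): yield φR_n = 1.0×0.6×345×10×192 = 397.4 kN; rupture φR_n = 0.75×0.6×450×10×192 = 388.8 kN; take 388.8 kN (rupture).
Tension yield (gross): A_g = 124×10 = 1240 mm². φR_n = 0.90 × 345 × 1240 = 385.0 kN.
Governing: min(359.2, 388.8, 385.0) = 359.2 kN → weld metal.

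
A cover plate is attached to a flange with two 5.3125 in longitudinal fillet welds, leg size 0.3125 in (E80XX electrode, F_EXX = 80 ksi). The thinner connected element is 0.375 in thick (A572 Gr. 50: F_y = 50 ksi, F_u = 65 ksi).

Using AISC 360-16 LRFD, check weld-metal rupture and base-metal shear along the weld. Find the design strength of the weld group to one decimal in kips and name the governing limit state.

84.5 kips (weld metal governs)

Weld metal: throat = 0.707×0.3125 = 0.22094 in, L = 2×5.3125 = 10.625 in. φR_n = 0.75 × 0.6 × 80 × 0.22094 × 10.625 = 84.5 kips.
Base metal shear (0.375 in plate): yield φR_n = 1.0×0.6×50×0.375×10.625 = 119.5 kips; rupture φR_n = 0.75×0.6×65×0.375×10.625 = 116.5 kips; take 116.5 kips (rupture).
Governing: min(84.5, 116.5) = 84.5 kips → weld metal.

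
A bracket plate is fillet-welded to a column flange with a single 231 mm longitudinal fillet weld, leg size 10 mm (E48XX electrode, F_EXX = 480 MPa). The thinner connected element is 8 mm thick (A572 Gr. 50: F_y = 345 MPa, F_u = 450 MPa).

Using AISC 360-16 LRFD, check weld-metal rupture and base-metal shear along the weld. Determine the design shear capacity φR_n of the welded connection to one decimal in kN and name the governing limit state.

Weld metal: throat = 0.707×10 = 7.07 mm, L = 231 mm. φR_n = 0.75 × 0.6 × 480 × 7.07 × 231 = 352.8 kN.
Base metal shear (8 mm plate): yield φR_n = 1.0×0.6×345×8×231 = 382.5 kN; rupture φR_n = 0.75×0.6×450×8×231 = 374.2 kN; take 374.2 kN (rupture).
Governing: min(352.8, 374.2) = 352.8 kN → weld metal.

352.8 kN (weld metal governs)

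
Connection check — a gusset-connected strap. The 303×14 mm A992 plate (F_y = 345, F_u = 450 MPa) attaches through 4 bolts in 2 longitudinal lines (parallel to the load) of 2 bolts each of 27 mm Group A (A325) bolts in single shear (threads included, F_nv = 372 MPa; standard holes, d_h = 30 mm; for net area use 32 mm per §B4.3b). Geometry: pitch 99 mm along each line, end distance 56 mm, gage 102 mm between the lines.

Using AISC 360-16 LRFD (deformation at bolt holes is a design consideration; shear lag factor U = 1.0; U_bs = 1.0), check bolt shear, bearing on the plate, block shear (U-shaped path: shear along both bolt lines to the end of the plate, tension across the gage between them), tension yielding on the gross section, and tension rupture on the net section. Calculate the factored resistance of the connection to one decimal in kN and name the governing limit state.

Bolt shear: A_b = π(27)²/4 = 572.56 mm². φR_n = 0.75 × 372 × 572.56 × 4 × 1 = 639.0 kN.
Bearing (14 mm plate, F_u = 450 MPa): end bolts L_c = 56 − 30/2 = 41, R_n = min(1.2×41×14×450, 2.4×27×14×450) = 309.96 kN/bolt; interior L_c = 99 − 30 = 69, R_n = 408.24 kN/bolt. φR_n = 0.75 × (2×309.96 + 2×408.24) = 1077.3 kN.
Block shear: shear path 2×[56+1×99] = 2×155 mm, A_gv = 4340, A_nv = 2×(155 − 1.5×32)×14 = 2996 mm²; tension across gage: (102 − 1×32)×14 = 980 mm². R_n = min(0.6×450×2996, 0.6×345×4340) + 1.0×450×980 = min(808.92, 898.38) + 441 = 1249.9 kN. φR_n = 0.75 × 1249.9 = 937.4 kN.
Tension yield (gross): A_g = 303×14 = 4242 mm². φR_n = 0.90 × 345 × 4242 = 1317.1 kN.
Tension rupture (net): A_n = (303 − 2×32)×14 = 3346 mm² (U = 1.0, A_e = A_n). φR_n = 0.75 × 450 × 3346 = 1129.3 kN.
Governing: min(639.0, 1077.3, 937.4, 1317.1, 1129.3) = 639.0 kN → bolt shear.

639.0 kN (bolt shear governs)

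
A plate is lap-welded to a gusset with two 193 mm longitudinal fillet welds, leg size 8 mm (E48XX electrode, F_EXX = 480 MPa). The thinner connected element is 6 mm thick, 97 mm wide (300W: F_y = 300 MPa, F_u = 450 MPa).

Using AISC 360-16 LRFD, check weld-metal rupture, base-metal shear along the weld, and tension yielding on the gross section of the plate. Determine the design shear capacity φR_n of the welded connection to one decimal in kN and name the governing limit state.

Weld metal: throat = 0.707×8 = 5.656 mm, L = 2×193 = 386 mm. φR_n = 0.75 × 0.6 × 480 × 5.656 × 386 = 471.6 kN.
Base metal shear (6 mm plate): yield φR_n = 1.0×0.6×300×6×386 = 416.9 kN; rupture φR_n = 0.75×0.6×450×6×386 = 469.0 kN; take 416.9 kN (yield).
Tension yield (gross): A_g = 97×6 = 582 mm². φR_n = 0.90 × 300 × 582 = 157.1 kN.
Governing: min(471.6, 416.9, 157.1) = 157.1 kN → gross-section yield.

157.1 kN (gross-section yield governs)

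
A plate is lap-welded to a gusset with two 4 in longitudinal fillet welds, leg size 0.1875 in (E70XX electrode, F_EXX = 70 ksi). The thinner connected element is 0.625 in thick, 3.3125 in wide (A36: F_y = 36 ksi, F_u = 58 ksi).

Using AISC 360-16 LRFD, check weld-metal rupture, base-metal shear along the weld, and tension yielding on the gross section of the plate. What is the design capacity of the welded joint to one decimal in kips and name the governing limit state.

33.4 kips (weld metal governs)

Weld metal: throat = 0.707×0.1875 = 0.13256 in, L = 2×4 = 8 in. φR_n = 0.75 × 0.6 × 70 × 0.13256 × 8 = 33.4 kips.
Base metal shear (0.625 in plate): yield φR_n = 1.0×0.6×36×0.625×8 = 108.0 kips; rupture φR_n = 0.75×0.6×58×0.625×8 = 130.5 kips; take 108.0 kips (yield).
Tension yield (gross): A_g = 3.3125×0.625 = 2.0703 in². φR_n = 0.90 × 36 × 2.0703 = 67.1 kips.
Governing: min(33.4, 108.0, 67.1) = 33.4 kips → weld metal.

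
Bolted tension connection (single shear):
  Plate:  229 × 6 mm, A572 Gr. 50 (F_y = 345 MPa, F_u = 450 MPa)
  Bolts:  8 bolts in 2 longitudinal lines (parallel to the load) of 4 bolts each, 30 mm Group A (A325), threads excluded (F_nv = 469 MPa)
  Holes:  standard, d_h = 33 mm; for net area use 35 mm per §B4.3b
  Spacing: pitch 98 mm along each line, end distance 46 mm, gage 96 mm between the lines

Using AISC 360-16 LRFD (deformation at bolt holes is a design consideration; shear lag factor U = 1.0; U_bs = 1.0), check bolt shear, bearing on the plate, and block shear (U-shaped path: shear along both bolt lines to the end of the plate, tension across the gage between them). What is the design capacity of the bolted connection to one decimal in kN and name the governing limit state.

Bolt shear: A_b = π(30)²/4 = 706.86 mm². φR_n = 0.75 × 469 × 706.86 × 8 × 1 = 1989.1 kN.
Bearing (6 mm plate, F_u = 450 MPa): end bolts L_c = 46 − 33/2 = 29.5, R_n = min(1.2×29.5×6×450, 2.4×30×6×450) = 95.58 kN/bolt; interior L_c = 98 − 33 = 65, R_n = 194.4 kN/bolt. φR_n = 0.75 × (2×95.58 + 6×194.4) = 1018.2 kN.
Block shear: shear path 2×[46+3×98] = 2×340 mm, A_gv = 4080, A_nv = 2×(340 − 3.5×35)×6 = 2610 mm²; tension across gage: (96 − 1×35)×6 = 366 mm². R_n = min(0.6×450×2610, 0.6×345×4080) + 1.0×450×366 = min(704.7, 844.56) + 164.7 = 869.4 kN. φR_n = 0.75 × 869.4 = 652.1 kN.
Governing: min(1989.1, 1018.2, 652.1) = 652.1 kN → block shear.

652.1 kN (block shear governs)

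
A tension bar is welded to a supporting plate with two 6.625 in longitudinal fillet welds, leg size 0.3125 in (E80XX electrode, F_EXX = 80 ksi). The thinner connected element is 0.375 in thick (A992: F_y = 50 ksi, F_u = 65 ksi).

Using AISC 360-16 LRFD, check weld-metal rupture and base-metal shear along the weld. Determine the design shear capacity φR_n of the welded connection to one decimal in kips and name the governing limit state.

105.4 kips (weld metal governs)

Weld metal: throat = 0.707×0.3125 = 0.22094 in, L = 2×6.625 = 13.25 in. φR_n = 0.75 × 0.6 × 80 × 0.22094 × 13.25 = 105.4 kips.
Base metal shear (0.375 in plate): yield φR_n = 1.0×0.6×50×0.375×13.25 = 149.1 kips; rupture φR_n = 0.75×0.6×65×0.375×13.25 = 145.3 kips; take 145.3 kips (rupture).
Governing: min(105.4, 145.3) = 105.4 kips → weld metal.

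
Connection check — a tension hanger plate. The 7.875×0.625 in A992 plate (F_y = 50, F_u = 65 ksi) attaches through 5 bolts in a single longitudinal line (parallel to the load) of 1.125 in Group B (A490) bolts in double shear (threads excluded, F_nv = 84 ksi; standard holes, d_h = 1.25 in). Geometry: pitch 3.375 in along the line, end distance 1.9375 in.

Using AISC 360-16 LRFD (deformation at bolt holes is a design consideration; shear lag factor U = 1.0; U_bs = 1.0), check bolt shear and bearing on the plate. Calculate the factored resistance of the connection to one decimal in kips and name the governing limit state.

358.8 kips (bearing governs)

Bolt shear: A_b = π(1.125)²/4 = 0.99402 in². φR_n = 0.75 × 84 × 0.99402 × 5 × 2 = 626.2 kips.
Bearing (0.625 in plate, F_u = 65 ksi): end bolts L_c = 1.9375 − 1.25/2 = 1.3125, R_n = min(1.2×1.3125×0.625×65, 2.4×1.125×0.625×65) = 63.984 kips/bolt; interior L_c = 3.375 − 1.25 = 2.125, R_n = 103.59 kips/bolt. φR_n = 0.75 × (1×63.984 + 4×103.59) = 358.8 kips.
Governing: min(626.2, 358.8) = 358.8 kips → bearing.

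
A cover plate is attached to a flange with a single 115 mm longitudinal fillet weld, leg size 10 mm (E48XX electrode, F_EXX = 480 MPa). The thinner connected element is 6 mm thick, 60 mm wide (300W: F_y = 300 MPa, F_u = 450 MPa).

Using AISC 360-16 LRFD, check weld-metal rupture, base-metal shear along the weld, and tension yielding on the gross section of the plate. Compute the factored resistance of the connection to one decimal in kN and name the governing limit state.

97.2 kN (gross-section yield governs)

Weld metal: throat = 0.707×10 = 7.07 mm, L = 115 mm. φR_n = 0.75 × 0.6 × 480 × 7.07 × 115 = 175.6 kN.
Base metal shear (6 mm plate): yield φR_n = 1.0×0.6×300×6×115 = 124.2 kN; rupture φR_n = 0.75×0.6×450×6×115 = 139.7 kN; take 124.2 kN (yield).
Tension yield (gross): A_g = 60×6 = 360 mm². φR_n = 0.90 × 300 × 360 = 97.2 kN.
Governing: min(175.6, 124.2, 97.2) = 97.2 kN → gross-section yield.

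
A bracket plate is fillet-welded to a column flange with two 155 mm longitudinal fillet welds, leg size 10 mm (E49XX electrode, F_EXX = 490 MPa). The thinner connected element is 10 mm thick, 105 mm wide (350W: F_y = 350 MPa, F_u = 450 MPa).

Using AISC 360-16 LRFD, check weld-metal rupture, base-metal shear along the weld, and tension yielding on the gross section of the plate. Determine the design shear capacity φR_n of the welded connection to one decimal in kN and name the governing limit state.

Weld metal: throat = 0.707×10 = 7.07 mm, L = 2×155 = 310 mm. φR_n = 0.75 × 0.6 × 490 × 7.07 × 310 = 483.3 kN.
Base metal shear (10 mm plate): yield φR_n = 1.0×0.6×350×10×310 = 651.0 kN; rupture φR_n = 0.75×0.6×450×10×310 = 627.8 kN; take 627.8 kN (rupture).
Tension yield (gross): A_g = 105×10 = 1050 mm². φR_n = 0.90 × 350 × 1050 = 330.8 kN.
Governing: min(483.3, 627.8, 330.8) = 330.8 kN → gross-section yield.

330.8 kN (gross-section yield governs)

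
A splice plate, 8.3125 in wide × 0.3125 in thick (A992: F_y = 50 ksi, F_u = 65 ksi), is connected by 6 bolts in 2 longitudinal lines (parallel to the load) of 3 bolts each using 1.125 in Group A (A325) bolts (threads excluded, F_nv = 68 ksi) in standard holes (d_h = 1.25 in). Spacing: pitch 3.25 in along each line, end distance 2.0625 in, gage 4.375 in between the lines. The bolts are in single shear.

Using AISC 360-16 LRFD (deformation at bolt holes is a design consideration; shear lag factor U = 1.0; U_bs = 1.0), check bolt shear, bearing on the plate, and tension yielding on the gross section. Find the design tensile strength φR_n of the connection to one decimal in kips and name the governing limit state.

116.9 kips (gross-section yield governs)

Bolt shear: A_b = π(1.125)²/4 = 0.99402 in². φR_n = 0.75 × 68 × 0.99402 × 6 × 1 = 304.2 kips.
Bearing (0.3125 in plate, F_u = 65 ksi): end bolts L_c = 2.0625 − 1.25/2 = 1.4375, R_n = min(1.2×1.4375×0.3125×65, 2.4×1.125×0.3125×65) = 35.039 kips/bolt; interior L_c = 3.25 − 1.25 = 2, R_n = 48.75 kips/bolt. φR_n = 0.75 × (2×35.039 + 4×48.75) = 198.8 kips.
Tension yield (gross): A_g = 8.3125×0.3125 = 2.5977 in². φR_n = 0.90 × 50 × 2.5977 = 116.9 kips.
Governing: min(304.2, 198.8, 116.9) = 116.9 kips → gross-section yield.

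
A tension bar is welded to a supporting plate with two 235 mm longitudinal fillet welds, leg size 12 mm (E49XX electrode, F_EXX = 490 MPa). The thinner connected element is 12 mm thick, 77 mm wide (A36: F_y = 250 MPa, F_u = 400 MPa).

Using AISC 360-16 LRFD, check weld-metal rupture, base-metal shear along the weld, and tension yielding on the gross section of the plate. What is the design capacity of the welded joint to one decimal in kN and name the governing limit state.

Weld metal: throat = 0.707×12 = 8.484 mm, L = 2×235 = 470 mm. φR_n = 0.75 × 0.6 × 490 × 8.484 × 470 = 879.2 kN.
Base metal shear (12 mm plate): yield φR_n = 1.0×0.6×250×12×470 = 846.0 kN; rupture φR_n = 0.75×0.6×400×12×470 = 1015.2 kN; take 846.0 kN (yield).
Tension yield (gross): A_g = 77×12 = 924 mm². φR_n = 0.90 × 250 × 924 = 207.9 kN.
Governing: min(879.2, 846.0, 207.9) = 207.9 kN → gross-section yield.

207.9 kN (gross-section yield governs)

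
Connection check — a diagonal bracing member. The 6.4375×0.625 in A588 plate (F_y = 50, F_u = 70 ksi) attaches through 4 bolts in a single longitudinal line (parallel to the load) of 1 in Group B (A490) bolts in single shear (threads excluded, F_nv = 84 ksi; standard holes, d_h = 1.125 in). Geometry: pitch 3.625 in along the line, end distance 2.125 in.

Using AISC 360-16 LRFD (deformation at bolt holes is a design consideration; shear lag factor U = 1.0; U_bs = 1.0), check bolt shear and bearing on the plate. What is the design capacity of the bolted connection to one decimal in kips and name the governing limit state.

Bolt shear: A_b = π(1)²/4 = 0.7854 in². φR_n = 0.75 × 84 × 0.7854 × 4 × 1 = 197.9 kips.
Bearing (0.625 in plate, F_u = 70 ksi): end bolts L_c = 2.125 − 1.125/2 = 1.5625, R_n = min(1.2×1.5625×0.625×70, 2.4×1×0.625×70) = 82.031 kips/bolt; interior L_c = 3.625 − 1.125 = 2.5, R_n = 105 kips/bolt. φR_n = 0.75 × (1×82.031 + 3×105) = 297.8 kips.
Governing: min(197.9, 297.8) = 197.9 kips → bolt shear.

197.9 kips (bolt shear governs)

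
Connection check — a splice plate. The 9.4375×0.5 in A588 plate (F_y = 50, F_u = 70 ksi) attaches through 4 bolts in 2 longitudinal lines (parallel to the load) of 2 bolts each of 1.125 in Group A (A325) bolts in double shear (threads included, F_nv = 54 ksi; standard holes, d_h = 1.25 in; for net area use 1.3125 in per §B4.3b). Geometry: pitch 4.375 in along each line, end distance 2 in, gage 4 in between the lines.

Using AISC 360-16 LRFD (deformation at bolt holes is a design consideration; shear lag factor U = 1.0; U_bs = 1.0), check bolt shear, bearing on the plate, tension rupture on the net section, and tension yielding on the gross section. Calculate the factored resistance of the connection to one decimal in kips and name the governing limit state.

178.8 kips (net-section rupture governs)

Bolt shear: A_b = π(1.125)²/4 = 0.99402 in². φR_n = 0.75 × 54 × 0.99402 × 4 × 2 = 322.1 kips.
Bearing (0.5 in plate, F_u = 70 ksi): end bolts L_c = 2 − 1.25/2 = 1.375, R_n = min(1.2×1.375×0.5×70, 2.4×1.125×0.5×70) = 57.75 kips/bolt; interior L_c = 4.375 − 1.25 = 3.125, R_n = 94.5 kips/bolt. φR_n = 0.75 × (2×57.75 + 2×94.5) = 228.4 kips.
Tension rupture (net): A_n = (9.4375 − 2×1.3125)×0.5 = 3.4063 in² (U = 1.0, A_e = A_n). φR_n = 0.75 × 70 × 3.4063 = 178.8 kips.
Tension yield (gross): A_g = 9.4375×0.5 = 4.7188 in². φR_n = 0.90 × 50 × 4.7188 = 212.3 kips.
Governing: min(322.1, 228.4, 178.8, 212.3) = 178.8 kips → net-section rupture.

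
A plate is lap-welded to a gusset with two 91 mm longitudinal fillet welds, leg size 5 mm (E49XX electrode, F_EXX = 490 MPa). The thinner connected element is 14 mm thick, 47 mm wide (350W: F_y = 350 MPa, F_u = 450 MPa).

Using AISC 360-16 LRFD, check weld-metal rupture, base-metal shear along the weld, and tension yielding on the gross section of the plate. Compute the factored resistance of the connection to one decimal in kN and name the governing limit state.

141.9 kN (weld metal governs)

Weld metal: throat = 0.707×5 = 3.535 mm, L = 2×91 = 182 mm. φR_n = 0.75 × 0.6 × 490 × 3.535 × 182 = 141.9 kN.
Base metal shear (14 mm plate): yield φR_n = 1.0×0.6×350×14×182 = 535.1 kN; rupture φR_n = 0.75×0.6×450×14×182 = 516.0 kN; take 516.0 kN (rupture).
Tension yield (gross): A_g = 47×14 = 658 mm². φR_n = 0.90 × 350 × 658 = 207.3 kN.
Governing: min(141.9, 516.0, 207.3) = 141.9 kN → weld metal.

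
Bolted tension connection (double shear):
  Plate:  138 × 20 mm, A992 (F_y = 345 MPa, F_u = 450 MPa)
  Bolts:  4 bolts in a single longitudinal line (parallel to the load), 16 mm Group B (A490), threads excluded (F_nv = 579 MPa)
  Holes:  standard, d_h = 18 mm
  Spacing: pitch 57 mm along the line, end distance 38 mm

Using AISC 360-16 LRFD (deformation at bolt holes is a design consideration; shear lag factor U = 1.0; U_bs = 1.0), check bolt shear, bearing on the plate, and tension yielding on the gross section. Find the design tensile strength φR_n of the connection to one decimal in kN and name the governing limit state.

Bolt shear: A_b = π(16)²/4 = 201.06 mm². φR_n = 0.75 × 579 × 201.06 × 4 × 2 = 698.5 kN.
Bearing (20 mm plate, F_u = 450 MPa): end bolts L_c = 38 − 18/2 = 29, R_n = min(1.2×29×20×450, 2.4×16×20×450) = 313.2 kN/bolt; interior L_c = 57 − 18 = 39, R_n = 345.6 kN/bolt. φR_n = 0.75 × (1×313.2 + 3×345.6) = 1012.5 kN.
Tension yield (gross): A_g = 138×20 = 2760 mm². φR_n = 0.90 × 345 × 2760 = 857.0 kN.
Governing: min(698.5, 1012.5, 857.0) = 698.5 kN → bolt shear.

698.5 kN (bolt shear governs)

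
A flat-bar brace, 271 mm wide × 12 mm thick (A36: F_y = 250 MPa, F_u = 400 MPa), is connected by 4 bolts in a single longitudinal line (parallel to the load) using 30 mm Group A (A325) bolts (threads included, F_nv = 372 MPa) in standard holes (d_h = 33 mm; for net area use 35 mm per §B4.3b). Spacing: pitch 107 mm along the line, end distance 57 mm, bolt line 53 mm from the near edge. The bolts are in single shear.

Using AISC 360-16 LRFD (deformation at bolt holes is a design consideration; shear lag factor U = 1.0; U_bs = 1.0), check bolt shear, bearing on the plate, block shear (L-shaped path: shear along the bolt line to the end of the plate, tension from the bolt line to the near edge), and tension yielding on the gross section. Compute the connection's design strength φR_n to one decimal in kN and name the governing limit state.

638.1 kN (block shear governs)

Bolt shear: A_b = π(30)²/4 = 706.86 mm². φR_n = 0.75 × 372 × 706.86 × 4 × 1 = 788.9 kN.
Bearing (12 mm plate, F_u = 400 MPa): end bolts L_c = 57 − 33/2 = 40.5, R_n = min(1.2×40.5×12×400, 2.4×30×12×400) = 233.28 kN/bolt; interior L_c = 107 − 33 = 74, R_n = 345.6 kN/bolt. φR_n = 0.75 × (1×233.28 + 3×345.6) = 952.6 kN.
Block shear: shear path 1×[57+3×107] = 1×378 mm, A_gv = 4536, A_nv = 1×(378 − 3.5×35)×12 = 3066 mm²; tension to near edge: (53 − 0.5×35)×12 = 426 mm². R_n = min(0.6×400×3066, 0.6×250×4536) + 1.0×400×426 = min(735.84, 680.4) + 170.4 = 850.8 kN. φR_n = 0.75 × 850.8 = 638.1 kN.
Tension yield (gross): A_g = 271×12 = 3252 mm². φR_n = 0.90 × 250 × 3252 = 731.7 kN.
Governing: min(788.9, 952.6, 638.1, 731.7) = 638.1 kN → block shear.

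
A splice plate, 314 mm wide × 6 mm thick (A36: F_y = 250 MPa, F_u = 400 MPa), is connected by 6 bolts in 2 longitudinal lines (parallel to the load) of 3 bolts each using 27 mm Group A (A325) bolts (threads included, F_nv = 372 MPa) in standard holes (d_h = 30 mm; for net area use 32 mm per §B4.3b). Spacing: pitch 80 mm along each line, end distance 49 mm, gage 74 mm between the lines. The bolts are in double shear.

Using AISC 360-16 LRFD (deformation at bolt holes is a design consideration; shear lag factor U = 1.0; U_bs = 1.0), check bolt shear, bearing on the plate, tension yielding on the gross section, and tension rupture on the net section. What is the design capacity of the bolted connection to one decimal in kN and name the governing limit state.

423.9 kN (gross-section yield governs)

Bolt shear: A_b = π(27)²/4 = 572.56 mm². φR_n = 0.75 × 372 × 572.56 × 6 × 2 = 1916.9 kN.
Bearing (6 mm plate, F_u = 400 MPa): end bolts L_c = 49 − 30/2 = 34, R_n = min(1.2×34×6×400, 2.4×27×6×400) = 97.92 kN/bolt; interior L_c = 80 − 30 = 50, R_n = 144 kN/bolt. φR_n = 0.75 × (2×97.92 + 4×144) = 578.9 kN.
Tension yield (gross): A_g = 314×6 = 1884 mm². φR_n = 0.90 × 250 × 1884 = 423.9 kN.
Tension rupture (net): A_n = (314 − 2×32)×6 = 1500 mm² (U = 1.0, A_e = A_n). φR_n = 0.75 × 400 × 1500 = 450.0 kN.
Governing: min(1916.9, 578.9, 423.9, 450.0) = 423.9 kN → gross-section yield.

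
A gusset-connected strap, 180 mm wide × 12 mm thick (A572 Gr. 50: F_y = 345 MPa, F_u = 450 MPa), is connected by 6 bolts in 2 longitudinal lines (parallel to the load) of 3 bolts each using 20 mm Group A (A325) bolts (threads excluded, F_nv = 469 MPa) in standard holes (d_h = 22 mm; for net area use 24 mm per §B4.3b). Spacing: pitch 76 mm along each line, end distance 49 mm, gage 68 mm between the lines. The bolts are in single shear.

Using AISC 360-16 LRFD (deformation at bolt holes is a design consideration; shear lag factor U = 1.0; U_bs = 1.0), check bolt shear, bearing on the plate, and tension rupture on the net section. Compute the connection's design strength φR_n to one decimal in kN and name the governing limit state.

Bolt shear: A_b = π(20)²/4 = 314.16 mm². φR_n = 0.75 × 469 × 314.16 × 6 × 1 = 663.0 kN.
Bearing (12 mm plate, F_u = 450 MPa): end bolts L_c = 49 − 22/2 = 38, R_n = min(1.2×38×12×450, 2.4×20×12×450) = 246.24 kN/bolt; interior L_c = 76 − 22 = 54, R_n = 259.2 kN/bolt. φR_n = 0.75 × (2×246.24 + 4×259.2) = 1147.0 kN.
Tension rupture (net): A_n = (180 − 2×24)×12 = 1584 mm² (U = 1.0, A_e = A_n). φR_n = 0.75 × 450 × 1584 = 534.6 kN.
Governing: min(663.0, 1147.0, 534.6) = 534.6 kN → net-section rupture.

534.6 kN (net-section rupture governs)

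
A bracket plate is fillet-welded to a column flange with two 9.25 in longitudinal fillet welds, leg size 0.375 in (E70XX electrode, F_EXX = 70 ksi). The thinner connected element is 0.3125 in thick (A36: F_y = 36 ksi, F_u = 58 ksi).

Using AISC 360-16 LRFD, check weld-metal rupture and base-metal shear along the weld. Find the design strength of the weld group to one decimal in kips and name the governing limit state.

Weld metal: throat = 0.707×0.375 = 0.26513 in, L = 2×9.25 = 18.5 in. φR_n = 0.75 × 0.6 × 70 × 0.26513 × 18.5 = 154.5 kips.
Base metal shear (0.3125 in plate): yield φR_n = 1.0×0.6×36×0.3125×18.5 = 124.9 kips; rupture φR_n = 0.75×0.6×58×0.3125×18.5 = 150.9 kips; take 124.9 kips (yield).
Governing: min(154.5, 124.9) = 124.9 kips → base-metal shear.

124.9 kips (base-metal shear governs)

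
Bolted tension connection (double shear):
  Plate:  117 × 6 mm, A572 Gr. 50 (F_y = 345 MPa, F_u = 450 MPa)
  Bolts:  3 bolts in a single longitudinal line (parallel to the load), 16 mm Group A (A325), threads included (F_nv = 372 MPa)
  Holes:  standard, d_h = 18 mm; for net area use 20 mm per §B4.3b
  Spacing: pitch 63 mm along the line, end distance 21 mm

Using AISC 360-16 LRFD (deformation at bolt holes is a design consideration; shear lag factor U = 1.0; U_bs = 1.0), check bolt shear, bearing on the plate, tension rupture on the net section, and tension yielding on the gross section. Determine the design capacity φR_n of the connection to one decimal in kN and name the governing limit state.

184.7 kN (bearing governs)

Bolt shear: A_b = π(16)²/4 = 201.06 mm². φR_n = 0.75 × 372 × 201.06 × 3 × 2 = 336.6 kN.
Bearing (6 mm plate, F_u = 450 MPa): end bolts L_c = 21 − 18/2 = 12, R_n = min(1.2×12×6×450, 2.4×16×6×450) = 38.88 kN/bolt; interior L_c = 63 − 18 = 45, R_n = 103.68 kN/bolt. φR_n = 0.75 × (1×38.88 + 2×103.68) = 184.7 kN.
Tension rupture (net): A_n = (117 − 1×20)×6 = 582 mm² (U = 1.0, A_e = A_n). φR_n = 0.75 × 450 × 582 = 196.4 kN.
Tension yield (gross): A_g = 117×6 = 702 mm². φR_n = 0.90 × 345 × 702 = 218.0 kN.
Governing: min(336.6, 184.7, 196.4, 218.0) = 184.7 kN → bearing.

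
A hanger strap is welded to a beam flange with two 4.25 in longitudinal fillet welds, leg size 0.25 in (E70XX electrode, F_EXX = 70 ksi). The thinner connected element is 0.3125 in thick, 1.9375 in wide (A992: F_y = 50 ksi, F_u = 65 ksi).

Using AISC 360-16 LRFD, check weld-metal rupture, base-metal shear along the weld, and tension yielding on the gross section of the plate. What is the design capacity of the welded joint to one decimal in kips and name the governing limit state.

Weld metal: throat = 0.707×0.25 = 0.17675 in, L = 2×4.25 = 8.5 in. φR_n = 0.75 × 0.6 × 70 × 0.17675 × 8.5 = 47.3 kips.
Base metal shear (0.3125 in plate): yield φR_n = 1.0×0.6×50×0.3125×8.5 = 79.7 kips; rupture φR_n = 0.75×0.6×65×0.3125×8.5 = 77.7 kips; take 77.7 kips (rupture).
Tension yield (gross): A_g = 1.9375×0.3125 = 0.60547 in². φR_n = 0.90 × 50 × 0.60547 = 27.2 kips.
Governing: min(47.3, 77.7, 27.2) = 27.2 kips → gross-section yield.

27.2 kips (gross-section yield governs)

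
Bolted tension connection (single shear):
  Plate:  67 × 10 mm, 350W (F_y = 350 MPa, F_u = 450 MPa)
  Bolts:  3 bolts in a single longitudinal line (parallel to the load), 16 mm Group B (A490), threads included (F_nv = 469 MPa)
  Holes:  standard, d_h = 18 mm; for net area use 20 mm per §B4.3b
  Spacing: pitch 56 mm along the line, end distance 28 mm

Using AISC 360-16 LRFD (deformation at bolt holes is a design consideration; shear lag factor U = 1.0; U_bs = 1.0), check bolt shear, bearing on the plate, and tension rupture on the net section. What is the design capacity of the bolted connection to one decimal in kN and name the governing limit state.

Bolt shear: A_b = π(16)²/4 = 201.06 mm². φR_n = 0.75 × 469 × 201.06 × 3 × 1 = 212.2 kN.
Bearing (10 mm plate, F_u = 450 MPa): end bolts L_c = 28 − 18/2 = 19, R_n = min(1.2×19×10×450, 2.4×16×10×450) = 102.6 kN/bolt; interior L_c = 56 − 18 = 38, R_n = 172.8 kN/bolt. φR_n = 0.75 × (1×102.6 + 2×172.8) = 336.2 kN.
Tension rupture (net): A_n = (67 − 1×20)×10 = 470 mm² (U = 1.0, A_e = A_n). φR_n = 0.75 × 450 × 470 = 158.6 kN.
Governing: min(212.2, 336.2, 158.6) = 158.6 kN → net-section rupture.

158.6 kN (net-section rupture governs)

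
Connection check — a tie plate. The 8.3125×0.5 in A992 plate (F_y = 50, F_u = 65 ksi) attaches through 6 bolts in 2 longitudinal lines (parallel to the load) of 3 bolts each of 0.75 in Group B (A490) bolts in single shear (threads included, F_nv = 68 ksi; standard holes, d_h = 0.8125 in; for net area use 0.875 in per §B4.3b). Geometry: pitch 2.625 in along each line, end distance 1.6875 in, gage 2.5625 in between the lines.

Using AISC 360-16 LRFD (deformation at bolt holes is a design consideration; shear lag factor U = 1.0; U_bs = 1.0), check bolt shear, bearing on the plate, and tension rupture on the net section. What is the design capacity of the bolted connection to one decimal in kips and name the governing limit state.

135.2 kips (bolt shear governs)

Bolt shear: A_b = π(0.75)²/4 = 0.44179 in². φR_n = 0.75 × 68 × 0.44179 × 6 × 1 = 135.2 kips.
Bearing (0.5 in plate, F_u = 65 ksi): end bolts L_c = 1.6875 − 0.8125/2 = 1.28125, R_n = min(1.2×1.28125×0.5×65, 2.4×0.75×0.5×65) = 49.969 kips/bolt; interior L_c = 2.625 − 0.8125 = 1.8125, R_n = 58.5 kips/bolt. φR_n = 0.75 × (2×49.969 + 4×58.5) = 250.5 kips.
Tension rupture (net): A_n = (8.3125 − 2×0.875)×0.5 = 3.2813 in² (U = 1.0, A_e = A_n). φR_n = 0.75 × 65 × 3.2813 = 160.0 kips.
Governing: min(135.2, 250.5, 160.0) = 135.2 kips → bolt shear.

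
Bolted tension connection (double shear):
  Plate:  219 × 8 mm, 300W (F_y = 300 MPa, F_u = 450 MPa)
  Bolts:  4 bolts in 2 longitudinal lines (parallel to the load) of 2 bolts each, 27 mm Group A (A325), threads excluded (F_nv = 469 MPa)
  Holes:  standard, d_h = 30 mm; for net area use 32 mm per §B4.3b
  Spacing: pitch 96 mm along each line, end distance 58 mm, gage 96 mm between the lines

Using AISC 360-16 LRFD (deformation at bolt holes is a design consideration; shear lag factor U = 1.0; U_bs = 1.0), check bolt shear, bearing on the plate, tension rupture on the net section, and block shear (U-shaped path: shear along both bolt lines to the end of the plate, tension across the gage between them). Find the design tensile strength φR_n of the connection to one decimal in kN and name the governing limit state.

Bolt shear: A_b = π(27)²/4 = 572.56 mm². φR_n = 0.75 × 469 × 572.56 × 4 × 2 = 1611.2 kN.
Bearing (8 mm plate, F_u = 450 MPa): end bolts L_c = 58 − 30/2 = 43, R_n = min(1.2×43×8×450, 2.4×27×8×450) = 185.76 kN/bolt; interior L_c = 96 − 30 = 66, R_n = 233.28 kN/bolt. φR_n = 0.75 × (2×185.76 + 2×233.28) = 628.6 kN.
Tension rupture (net): A_n = (219 − 2×32)×8 = 1240 mm² (U = 1.0, A_e = A_n). φR_n = 0.75 × 450 × 1240 = 418.5 kN.
Block shear: shear path 2×[58+1×96] = 2×154 mm, A_gv = 2464, A_nv = 2×(154 − 1.5×32)×8 = 1696 mm²; tension across gage: (96 − 1×32)×8 = 512 mm². R_n = min(0.6×450×1696, 0.6×300×2464) + 1.0×450×512 = min(457.92, 443.52) + 230.4 = 673.92 kN. φR_n = 0.75 × 673.92 = 505.4 kN.
Governing: min(1611.2, 628.6, 418.5, 505.4) = 418.5 kN → net-section rupture.

418.5 kN (net-section rupture governs)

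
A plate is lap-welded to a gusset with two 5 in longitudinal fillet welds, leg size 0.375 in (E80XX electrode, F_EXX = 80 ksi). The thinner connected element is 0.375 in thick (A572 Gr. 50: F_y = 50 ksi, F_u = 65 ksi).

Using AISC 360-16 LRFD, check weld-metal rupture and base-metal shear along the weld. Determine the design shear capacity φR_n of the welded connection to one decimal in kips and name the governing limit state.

95.4 kips (weld metal governs)

Weld metal: throat = 0.707×0.375 = 0.26513 in, L = 2×5 = 10 in. φR_n = 0.75 × 0.6 × 80 × 0.26513 × 10 = 95.4 kips.
Base metal shear (0.375 in plate): yield φR_n = 1.0×0.6×50×0.375×10 = 112.5 kips; rupture φR_n = 0.75×0.6×65×0.375×10 = 109.7 kips; take 109.7 kips (rupture).
Governing: min(95.4, 109.7) = 95.4 kips → weld metal.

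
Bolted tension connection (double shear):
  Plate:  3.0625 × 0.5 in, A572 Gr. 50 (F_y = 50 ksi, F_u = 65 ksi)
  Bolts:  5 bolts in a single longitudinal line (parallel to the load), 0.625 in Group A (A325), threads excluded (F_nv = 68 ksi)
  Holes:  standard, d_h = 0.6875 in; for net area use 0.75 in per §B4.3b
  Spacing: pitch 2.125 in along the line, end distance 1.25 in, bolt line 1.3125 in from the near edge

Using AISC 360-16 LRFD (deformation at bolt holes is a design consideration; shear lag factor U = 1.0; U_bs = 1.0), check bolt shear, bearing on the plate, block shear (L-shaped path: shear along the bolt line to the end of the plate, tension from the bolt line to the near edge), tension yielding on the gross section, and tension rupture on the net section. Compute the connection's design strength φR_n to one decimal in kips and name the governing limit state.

Bolt shear: A_b = π(0.625)²/4 = 0.3068 in². φR_n = 0.75 × 68 × 0.3068 × 5 × 2 = 156.5 kips.
Bearing (0.5 in plate, F_u = 65 ksi): end bolts L_c = 1.25 − 0.6875/2 = 0.90625, R_n = min(1.2×0.90625×0.5×65, 2.4×0.625×0.5×65) = 35.344 kips/bolt; interior L_c = 2.125 − 0.6875 = 1.4375, R_n = 48.75 kips/bolt. φR_n = 0.75 × (1×35.344 + 4×48.75) = 172.8 kips.
Block shear: shear path 1×[1.25+4×2.125] = 1×9.75 in, A_gv = 4.875, A_nv = 1×(9.75 − 4.5×0.75)×0.5 = 3.1875 in²; tension to near edge: (1.3125 − 0.5×0.75)×0.5 = 0.46875 in². R_n = min(0.6×65×3.1875, 0.6×50×4.875) + 1.0×65×0.46875 = min(124.31, 146.25) + 30.469 = 154.78 kips. φR_n = 0.75 × 154.78 = 116.1 kips.
Tension yield (gross): A_g = 3.0625×0.5 = 1.5313 in². φR_n = 0.90 × 50 × 1.5313 = 68.9 kips.
Tension rupture (net): A_n = (3.0625 − 1×0.75)×0.5 = 1.1563 in² (U = 1.0, A_e = A_n). φR_n = 0.75 × 65 × 1.1563 = 56.4 kips.
Governing: min(156.5, 172.8, 116.1, 68.9, 56.4) = 56.4 kips → net-section rupture.

56.4 kips (net-section rupture governs)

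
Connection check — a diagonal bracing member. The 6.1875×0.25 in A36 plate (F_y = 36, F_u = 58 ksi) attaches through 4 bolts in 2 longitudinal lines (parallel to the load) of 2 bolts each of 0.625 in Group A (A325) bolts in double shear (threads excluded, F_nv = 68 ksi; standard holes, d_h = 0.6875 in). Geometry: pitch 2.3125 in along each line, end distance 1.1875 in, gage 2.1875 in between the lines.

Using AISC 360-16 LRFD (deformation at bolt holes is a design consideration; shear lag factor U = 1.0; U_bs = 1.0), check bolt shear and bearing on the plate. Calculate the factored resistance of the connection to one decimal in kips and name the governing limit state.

54.6 kips (bearing governs)

Bolt shear: A_b = π(0.625)²/4 = 0.3068 in². φR_n = 0.75 × 68 × 0.3068 × 4 × 2 = 125.2 kips.
Bearing (0.25 in plate, F_u = 58 ksi): end bolts L_c = 1.1875 − 0.6875/2 = 0.84375, R_n = min(1.2×0.84375×0.25×58, 2.4×0.625×0.25×58) = 14.681 kips/bolt; interior L_c = 2.3125 − 0.6875 = 1.625, R_n = 21.75 kips/bolt. φR_n = 0.75 × (2×14.681 + 2×21.75) = 54.6 kips.
Governing: min(125.2, 54.6) = 54.6 kips → bearing.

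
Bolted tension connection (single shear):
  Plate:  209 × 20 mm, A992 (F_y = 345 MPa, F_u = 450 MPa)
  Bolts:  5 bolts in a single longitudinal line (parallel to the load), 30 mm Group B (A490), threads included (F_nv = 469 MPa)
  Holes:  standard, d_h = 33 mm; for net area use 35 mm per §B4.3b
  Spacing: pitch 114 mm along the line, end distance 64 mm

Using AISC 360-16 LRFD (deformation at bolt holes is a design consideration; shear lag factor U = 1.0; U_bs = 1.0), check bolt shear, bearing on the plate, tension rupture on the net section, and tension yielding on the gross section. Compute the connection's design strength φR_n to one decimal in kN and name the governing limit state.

1174.5 kN (net-section rupture governs)

Bolt shear: A_b = π(30)²/4 = 706.86 mm². φR_n = 0.75 × 469 × 706.86 × 5 × 1 = 1243.2 kN.
Bearing (20 mm plate, F_u = 450 MPa): end bolts L_c = 64 − 33/2 = 47.5, R_n = min(1.2×47.5×20×450, 2.4×30×20×450) = 513 kN/bolt; interior L_c = 114 − 33 = 81, R_n = 648 kN/bolt. φR_n = 0.75 × (1×513 + 4×648) = 2328.8 kN.
Tension rupture (net): A_n = (209 − 1×35)×20 = 3480 mm² (U = 1.0, A_e = A_n). φR_n = 0.75 × 450 × 3480 = 1174.5 kN.
Tension yield (gross): A_g = 209×20 = 4180 mm². φR_n = 0.90 × 345 × 4180 = 1297.9 kN.
Governing: min(1243.2, 2328.8, 1174.5, 1297.9) = 1174.5 kN → net-section rupture.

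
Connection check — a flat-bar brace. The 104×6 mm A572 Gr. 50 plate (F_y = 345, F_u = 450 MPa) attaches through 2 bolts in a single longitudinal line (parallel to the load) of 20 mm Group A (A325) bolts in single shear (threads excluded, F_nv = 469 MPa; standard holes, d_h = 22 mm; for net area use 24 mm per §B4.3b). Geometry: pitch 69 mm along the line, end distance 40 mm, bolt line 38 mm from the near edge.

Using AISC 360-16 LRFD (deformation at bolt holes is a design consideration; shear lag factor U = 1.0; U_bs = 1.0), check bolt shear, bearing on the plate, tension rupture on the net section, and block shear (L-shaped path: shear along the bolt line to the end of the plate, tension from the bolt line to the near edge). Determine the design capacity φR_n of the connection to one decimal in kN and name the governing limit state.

141.3 kN (block shear governs)

Bolt shear: A_b = π(20)²/4 = 314.16 mm². φR_n = 0.75 × 469 × 314.16 × 2 × 1 = 221.0 kN.
Bearing (6 mm plate, F_u = 450 MPa): end bolts L_c = 40 − 22/2 = 29, R_n = min(1.2×29×6×450, 2.4×20×6×450) = 93.96 kN/bolt; interior L_c = 69 − 22 = 47, R_n = 129.6 kN/bolt. φR_n = 0.75 × (1×93.96 + 1×129.6) = 167.7 kN.
Tension rupture (net): A_n = (104 − 1×24)×6 = 480 mm² (U = 1.0, A_e = A_n). φR_n = 0.75 × 450 × 480 = 162.0 kN.
Block shear: shear path 1×[40+1×69] = 1×109 mm, A_gv = 654, A_nv = 1×(109 − 1.5×24)×6 = 438 mm²; tension to near edge: (38 − 0.5×24)×6 = 156 mm². R_n = min(0.6×450×438, 0.6×345×654) + 1.0×450×156 = min(118.26, 135.38) + 70.2 = 188.46 kN. φR_n = 0.75 × 188.46 = 141.3 kN.
Governing: min(221.0, 167.7, 162.0, 141.3) = 141.3 kN → block shear.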